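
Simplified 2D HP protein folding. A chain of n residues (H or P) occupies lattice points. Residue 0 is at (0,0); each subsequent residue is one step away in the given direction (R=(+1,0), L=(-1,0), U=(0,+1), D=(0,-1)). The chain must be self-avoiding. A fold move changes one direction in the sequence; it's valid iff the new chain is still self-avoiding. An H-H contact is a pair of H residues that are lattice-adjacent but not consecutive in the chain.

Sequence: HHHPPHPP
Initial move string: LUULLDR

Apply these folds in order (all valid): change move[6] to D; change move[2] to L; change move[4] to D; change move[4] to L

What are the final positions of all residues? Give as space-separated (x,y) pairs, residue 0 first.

Answer: (0,0) (-1,0) (-1,1) (-2,1) (-3,1) (-4,1) (-4,0) (-4,-1)

Derivation:
Initial moves: LUULLDR
Fold: move[6]->D => LUULLDD (positions: [(0, 0), (-1, 0), (-1, 1), (-1, 2), (-2, 2), (-3, 2), (-3, 1), (-3, 0)])
Fold: move[2]->L => LULLLDD (positions: [(0, 0), (-1, 0), (-1, 1), (-2, 1), (-3, 1), (-4, 1), (-4, 0), (-4, -1)])
Fold: move[4]->D => LULLDDD (positions: [(0, 0), (-1, 0), (-1, 1), (-2, 1), (-3, 1), (-3, 0), (-3, -1), (-3, -2)])
Fold: move[4]->L => LULLLDD (positions: [(0, 0), (-1, 0), (-1, 1), (-2, 1), (-3, 1), (-4, 1), (-4, 0), (-4, -1)])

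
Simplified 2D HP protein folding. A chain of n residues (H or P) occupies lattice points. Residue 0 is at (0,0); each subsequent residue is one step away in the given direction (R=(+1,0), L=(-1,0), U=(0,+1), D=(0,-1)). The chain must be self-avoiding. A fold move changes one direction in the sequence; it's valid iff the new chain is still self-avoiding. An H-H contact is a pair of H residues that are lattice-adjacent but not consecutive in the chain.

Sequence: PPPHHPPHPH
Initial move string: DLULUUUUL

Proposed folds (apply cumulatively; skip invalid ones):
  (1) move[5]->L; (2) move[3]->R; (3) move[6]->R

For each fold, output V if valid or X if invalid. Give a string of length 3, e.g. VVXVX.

Answer: VXX

Derivation:
Initial: DLULUUUUL -> [(0, 0), (0, -1), (-1, -1), (-1, 0), (-2, 0), (-2, 1), (-2, 2), (-2, 3), (-2, 4), (-3, 4)]
Fold 1: move[5]->L => DLULULUUL VALID
Fold 2: move[3]->R => DLURULUUL INVALID (collision), skipped
Fold 3: move[6]->R => DLULULRUL INVALID (collision), skipped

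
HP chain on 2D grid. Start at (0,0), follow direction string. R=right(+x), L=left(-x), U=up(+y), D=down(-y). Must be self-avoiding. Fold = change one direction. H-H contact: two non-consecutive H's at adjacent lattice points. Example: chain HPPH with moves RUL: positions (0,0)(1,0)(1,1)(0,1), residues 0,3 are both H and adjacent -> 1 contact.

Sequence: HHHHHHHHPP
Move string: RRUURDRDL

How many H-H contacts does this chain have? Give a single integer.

Answer: 1

Derivation:
Positions: [(0, 0), (1, 0), (2, 0), (2, 1), (2, 2), (3, 2), (3, 1), (4, 1), (4, 0), (3, 0)]
H-H contact: residue 3 @(2,1) - residue 6 @(3, 1)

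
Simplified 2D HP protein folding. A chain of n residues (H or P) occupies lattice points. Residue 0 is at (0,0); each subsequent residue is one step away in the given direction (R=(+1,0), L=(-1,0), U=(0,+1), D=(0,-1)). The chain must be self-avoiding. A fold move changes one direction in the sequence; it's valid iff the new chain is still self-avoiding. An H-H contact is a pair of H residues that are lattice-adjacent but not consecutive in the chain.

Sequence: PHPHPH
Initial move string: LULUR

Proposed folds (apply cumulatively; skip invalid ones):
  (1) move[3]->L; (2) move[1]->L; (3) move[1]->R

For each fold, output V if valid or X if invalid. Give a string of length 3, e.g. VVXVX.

Initial: LULUR -> [(0, 0), (-1, 0), (-1, 1), (-2, 1), (-2, 2), (-1, 2)]
Fold 1: move[3]->L => LULLR INVALID (collision), skipped
Fold 2: move[1]->L => LLLUR VALID
Fold 3: move[1]->R => LRLUR INVALID (collision), skipped

Answer: XVX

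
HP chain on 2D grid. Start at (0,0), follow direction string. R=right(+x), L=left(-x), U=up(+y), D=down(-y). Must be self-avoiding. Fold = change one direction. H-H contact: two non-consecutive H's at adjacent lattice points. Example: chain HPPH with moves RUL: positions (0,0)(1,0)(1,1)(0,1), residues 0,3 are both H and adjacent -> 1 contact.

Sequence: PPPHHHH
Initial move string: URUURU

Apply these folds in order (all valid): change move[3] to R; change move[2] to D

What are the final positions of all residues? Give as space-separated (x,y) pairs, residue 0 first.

Initial moves: URUURU
Fold: move[3]->R => URURRU (positions: [(0, 0), (0, 1), (1, 1), (1, 2), (2, 2), (3, 2), (3, 3)])
Fold: move[2]->D => URDRRU (positions: [(0, 0), (0, 1), (1, 1), (1, 0), (2, 0), (3, 0), (3, 1)])

Answer: (0,0) (0,1) (1,1) (1,0) (2,0) (3,0) (3,1)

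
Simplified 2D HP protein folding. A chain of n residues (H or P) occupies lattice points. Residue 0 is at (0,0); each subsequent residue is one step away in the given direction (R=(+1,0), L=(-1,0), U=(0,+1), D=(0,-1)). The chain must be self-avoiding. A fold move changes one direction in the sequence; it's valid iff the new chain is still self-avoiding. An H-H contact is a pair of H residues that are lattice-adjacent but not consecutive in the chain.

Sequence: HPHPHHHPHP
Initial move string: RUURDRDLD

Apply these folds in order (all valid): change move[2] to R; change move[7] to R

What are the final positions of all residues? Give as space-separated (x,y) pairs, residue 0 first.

Initial moves: RUURDRDLD
Fold: move[2]->R => RURRDRDLD (positions: [(0, 0), (1, 0), (1, 1), (2, 1), (3, 1), (3, 0), (4, 0), (4, -1), (3, -1), (3, -2)])
Fold: move[7]->R => RURRDRDRD (positions: [(0, 0), (1, 0), (1, 1), (2, 1), (3, 1), (3, 0), (4, 0), (4, -1), (5, -1), (5, -2)])

Answer: (0,0) (1,0) (1,1) (2,1) (3,1) (3,0) (4,0) (4,-1) (5,-1) (5,-2)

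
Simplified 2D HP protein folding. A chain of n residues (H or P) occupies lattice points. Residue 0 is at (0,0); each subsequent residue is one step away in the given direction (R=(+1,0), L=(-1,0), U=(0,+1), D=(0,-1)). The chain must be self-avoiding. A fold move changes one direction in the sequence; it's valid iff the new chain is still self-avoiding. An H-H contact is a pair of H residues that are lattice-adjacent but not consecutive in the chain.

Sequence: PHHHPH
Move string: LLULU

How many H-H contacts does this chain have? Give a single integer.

Positions: [(0, 0), (-1, 0), (-2, 0), (-2, 1), (-3, 1), (-3, 2)]
No H-H contacts found.

Answer: 0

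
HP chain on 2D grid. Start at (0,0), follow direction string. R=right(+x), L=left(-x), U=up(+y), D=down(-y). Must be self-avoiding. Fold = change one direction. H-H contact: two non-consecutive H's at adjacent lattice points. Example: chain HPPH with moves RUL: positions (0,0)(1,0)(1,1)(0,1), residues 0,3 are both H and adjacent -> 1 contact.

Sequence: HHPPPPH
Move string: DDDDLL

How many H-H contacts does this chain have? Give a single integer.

Positions: [(0, 0), (0, -1), (0, -2), (0, -3), (0, -4), (-1, -4), (-2, -4)]
No H-H contacts found.

Answer: 0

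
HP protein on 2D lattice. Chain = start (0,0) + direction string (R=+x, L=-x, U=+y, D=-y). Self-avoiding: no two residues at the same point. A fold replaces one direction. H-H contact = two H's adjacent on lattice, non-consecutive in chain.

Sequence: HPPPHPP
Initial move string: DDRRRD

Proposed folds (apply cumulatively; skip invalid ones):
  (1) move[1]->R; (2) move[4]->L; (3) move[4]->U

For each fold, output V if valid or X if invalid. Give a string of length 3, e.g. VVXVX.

Answer: VXX

Derivation:
Initial: DDRRRD -> [(0, 0), (0, -1), (0, -2), (1, -2), (2, -2), (3, -2), (3, -3)]
Fold 1: move[1]->R => DRRRRD VALID
Fold 2: move[4]->L => DRRRLD INVALID (collision), skipped
Fold 3: move[4]->U => DRRRUD INVALID (collision), skipped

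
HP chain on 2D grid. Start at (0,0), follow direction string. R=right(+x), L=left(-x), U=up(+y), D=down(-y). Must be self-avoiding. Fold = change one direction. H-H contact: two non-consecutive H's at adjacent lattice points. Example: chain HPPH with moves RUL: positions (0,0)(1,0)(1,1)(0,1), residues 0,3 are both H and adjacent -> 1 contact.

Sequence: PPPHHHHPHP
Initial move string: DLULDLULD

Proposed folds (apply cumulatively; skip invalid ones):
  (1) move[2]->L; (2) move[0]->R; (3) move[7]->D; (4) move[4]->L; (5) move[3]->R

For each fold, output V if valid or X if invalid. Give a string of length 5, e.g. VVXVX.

Answer: VXXVX

Derivation:
Initial: DLULDLULD -> [(0, 0), (0, -1), (-1, -1), (-1, 0), (-2, 0), (-2, -1), (-3, -1), (-3, 0), (-4, 0), (-4, -1)]
Fold 1: move[2]->L => DLLLDLULD VALID
Fold 2: move[0]->R => RLLLDLULD INVALID (collision), skipped
Fold 3: move[7]->D => DLLLDLUDD INVALID (collision), skipped
Fold 4: move[4]->L => DLLLLLULD VALID
Fold 5: move[3]->R => DLLRLLULD INVALID (collision), skipped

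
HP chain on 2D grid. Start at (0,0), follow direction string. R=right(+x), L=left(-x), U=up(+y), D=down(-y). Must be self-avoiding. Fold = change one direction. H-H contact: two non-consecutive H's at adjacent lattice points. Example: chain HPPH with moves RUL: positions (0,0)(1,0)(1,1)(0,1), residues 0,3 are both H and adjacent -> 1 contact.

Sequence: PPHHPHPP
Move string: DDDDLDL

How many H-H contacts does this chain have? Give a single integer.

Answer: 0

Derivation:
Positions: [(0, 0), (0, -1), (0, -2), (0, -3), (0, -4), (-1, -4), (-1, -5), (-2, -5)]
No H-H contacts found.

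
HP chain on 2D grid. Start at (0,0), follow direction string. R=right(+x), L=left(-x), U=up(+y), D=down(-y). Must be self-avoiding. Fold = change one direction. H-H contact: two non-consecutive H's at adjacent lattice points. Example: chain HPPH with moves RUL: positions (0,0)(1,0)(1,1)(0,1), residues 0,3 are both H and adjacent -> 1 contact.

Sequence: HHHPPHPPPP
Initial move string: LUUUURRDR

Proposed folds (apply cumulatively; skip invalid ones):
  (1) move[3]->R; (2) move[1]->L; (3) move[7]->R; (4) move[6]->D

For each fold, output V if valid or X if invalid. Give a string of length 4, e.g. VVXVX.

Answer: VVVV

Derivation:
Initial: LUUUURRDR -> [(0, 0), (-1, 0), (-1, 1), (-1, 2), (-1, 3), (-1, 4), (0, 4), (1, 4), (1, 3), (2, 3)]
Fold 1: move[3]->R => LUURURRDR VALID
Fold 2: move[1]->L => LLURURRDR VALID
Fold 3: move[7]->R => LLURURRRR VALID
Fold 4: move[6]->D => LLURURDRR VALID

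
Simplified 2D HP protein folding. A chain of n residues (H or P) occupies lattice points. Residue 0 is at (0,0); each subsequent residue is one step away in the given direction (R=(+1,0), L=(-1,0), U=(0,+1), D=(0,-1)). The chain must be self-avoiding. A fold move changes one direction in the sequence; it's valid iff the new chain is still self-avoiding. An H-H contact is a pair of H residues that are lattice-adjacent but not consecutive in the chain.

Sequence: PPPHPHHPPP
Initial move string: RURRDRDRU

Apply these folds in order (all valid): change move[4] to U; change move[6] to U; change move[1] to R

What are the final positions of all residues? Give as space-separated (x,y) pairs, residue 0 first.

Answer: (0,0) (1,0) (2,0) (3,0) (4,0) (4,1) (5,1) (5,2) (6,2) (6,3)

Derivation:
Initial moves: RURRDRDRU
Fold: move[4]->U => RURRURDRU (positions: [(0, 0), (1, 0), (1, 1), (2, 1), (3, 1), (3, 2), (4, 2), (4, 1), (5, 1), (5, 2)])
Fold: move[6]->U => RURRURURU (positions: [(0, 0), (1, 0), (1, 1), (2, 1), (3, 1), (3, 2), (4, 2), (4, 3), (5, 3), (5, 4)])
Fold: move[1]->R => RRRRURURU (positions: [(0, 0), (1, 0), (2, 0), (3, 0), (4, 0), (4, 1), (5, 1), (5, 2), (6, 2), (6, 3)])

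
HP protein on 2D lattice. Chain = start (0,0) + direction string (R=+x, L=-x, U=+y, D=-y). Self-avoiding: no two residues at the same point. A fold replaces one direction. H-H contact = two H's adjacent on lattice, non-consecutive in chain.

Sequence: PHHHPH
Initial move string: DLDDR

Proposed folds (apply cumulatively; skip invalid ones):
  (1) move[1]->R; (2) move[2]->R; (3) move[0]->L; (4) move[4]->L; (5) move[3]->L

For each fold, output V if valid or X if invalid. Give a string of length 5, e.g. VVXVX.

Answer: VVXVX

Derivation:
Initial: DLDDR -> [(0, 0), (0, -1), (-1, -1), (-1, -2), (-1, -3), (0, -3)]
Fold 1: move[1]->R => DRDDR VALID
Fold 2: move[2]->R => DRRDR VALID
Fold 3: move[0]->L => LRRDR INVALID (collision), skipped
Fold 4: move[4]->L => DRRDL VALID
Fold 5: move[3]->L => DRRLL INVALID (collision), skipped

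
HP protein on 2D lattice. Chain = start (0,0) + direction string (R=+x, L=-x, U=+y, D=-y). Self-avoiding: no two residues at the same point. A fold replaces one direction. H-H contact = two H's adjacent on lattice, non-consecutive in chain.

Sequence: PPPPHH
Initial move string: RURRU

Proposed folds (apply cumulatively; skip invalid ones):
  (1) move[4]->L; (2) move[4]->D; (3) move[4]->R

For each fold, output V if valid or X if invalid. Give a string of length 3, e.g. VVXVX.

Initial: RURRU -> [(0, 0), (1, 0), (1, 1), (2, 1), (3, 1), (3, 2)]
Fold 1: move[4]->L => RURRL INVALID (collision), skipped
Fold 2: move[4]->D => RURRD VALID
Fold 3: move[4]->R => RURRR VALID

Answer: XVV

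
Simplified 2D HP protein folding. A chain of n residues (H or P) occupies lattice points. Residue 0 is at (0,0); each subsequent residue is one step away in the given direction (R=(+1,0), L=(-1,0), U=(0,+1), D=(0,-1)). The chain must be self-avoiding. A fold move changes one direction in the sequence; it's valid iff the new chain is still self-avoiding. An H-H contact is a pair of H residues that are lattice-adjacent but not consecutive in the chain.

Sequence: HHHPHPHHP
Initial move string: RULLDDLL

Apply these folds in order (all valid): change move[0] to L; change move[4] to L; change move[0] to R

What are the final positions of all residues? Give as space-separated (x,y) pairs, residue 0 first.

Answer: (0,0) (1,0) (1,1) (0,1) (-1,1) (-2,1) (-2,0) (-3,0) (-4,0)

Derivation:
Initial moves: RULLDDLL
Fold: move[0]->L => LULLDDLL (positions: [(0, 0), (-1, 0), (-1, 1), (-2, 1), (-3, 1), (-3, 0), (-3, -1), (-4, -1), (-5, -1)])
Fold: move[4]->L => LULLLDLL (positions: [(0, 0), (-1, 0), (-1, 1), (-2, 1), (-3, 1), (-4, 1), (-4, 0), (-5, 0), (-6, 0)])
Fold: move[0]->R => RULLLDLL (positions: [(0, 0), (1, 0), (1, 1), (0, 1), (-1, 1), (-2, 1), (-2, 0), (-3, 0), (-4, 0)])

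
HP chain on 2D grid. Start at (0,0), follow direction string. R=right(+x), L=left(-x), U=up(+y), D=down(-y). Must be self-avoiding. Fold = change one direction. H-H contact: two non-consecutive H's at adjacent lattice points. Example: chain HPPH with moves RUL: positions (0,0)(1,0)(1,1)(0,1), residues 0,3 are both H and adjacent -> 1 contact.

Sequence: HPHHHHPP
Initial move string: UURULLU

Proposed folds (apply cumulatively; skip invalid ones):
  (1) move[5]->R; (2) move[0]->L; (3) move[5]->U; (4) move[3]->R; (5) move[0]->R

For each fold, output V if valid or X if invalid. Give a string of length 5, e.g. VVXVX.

Initial: UURULLU -> [(0, 0), (0, 1), (0, 2), (1, 2), (1, 3), (0, 3), (-1, 3), (-1, 4)]
Fold 1: move[5]->R => UURULRU INVALID (collision), skipped
Fold 2: move[0]->L => LURULLU VALID
Fold 3: move[5]->U => LURULUU VALID
Fold 4: move[3]->R => LURRLUU INVALID (collision), skipped
Fold 5: move[0]->R => RURULUU VALID

Answer: XVVXV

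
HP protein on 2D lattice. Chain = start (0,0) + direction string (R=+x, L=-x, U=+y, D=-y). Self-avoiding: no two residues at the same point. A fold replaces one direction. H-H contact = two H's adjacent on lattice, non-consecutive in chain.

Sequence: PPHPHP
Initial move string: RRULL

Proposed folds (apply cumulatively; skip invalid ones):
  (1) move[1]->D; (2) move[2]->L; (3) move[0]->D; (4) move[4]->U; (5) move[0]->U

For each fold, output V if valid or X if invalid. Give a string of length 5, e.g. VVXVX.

Answer: XXXVV

Derivation:
Initial: RRULL -> [(0, 0), (1, 0), (2, 0), (2, 1), (1, 1), (0, 1)]
Fold 1: move[1]->D => RDULL INVALID (collision), skipped
Fold 2: move[2]->L => RRLLL INVALID (collision), skipped
Fold 3: move[0]->D => DRULL INVALID (collision), skipped
Fold 4: move[4]->U => RRULU VALID
Fold 5: move[0]->U => URULU VALID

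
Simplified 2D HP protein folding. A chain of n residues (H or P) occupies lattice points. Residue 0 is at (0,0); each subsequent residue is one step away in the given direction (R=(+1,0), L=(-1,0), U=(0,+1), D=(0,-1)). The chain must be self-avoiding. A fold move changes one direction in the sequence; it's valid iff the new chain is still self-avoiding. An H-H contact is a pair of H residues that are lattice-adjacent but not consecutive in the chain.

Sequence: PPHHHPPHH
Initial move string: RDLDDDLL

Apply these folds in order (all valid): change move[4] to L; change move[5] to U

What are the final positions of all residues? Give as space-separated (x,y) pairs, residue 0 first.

Answer: (0,0) (1,0) (1,-1) (0,-1) (0,-2) (-1,-2) (-1,-1) (-2,-1) (-3,-1)

Derivation:
Initial moves: RDLDDDLL
Fold: move[4]->L => RDLDLDLL (positions: [(0, 0), (1, 0), (1, -1), (0, -1), (0, -2), (-1, -2), (-1, -3), (-2, -3), (-3, -3)])
Fold: move[5]->U => RDLDLULL (positions: [(0, 0), (1, 0), (1, -1), (0, -1), (0, -2), (-1, -2), (-1, -1), (-2, -1), (-3, -1)])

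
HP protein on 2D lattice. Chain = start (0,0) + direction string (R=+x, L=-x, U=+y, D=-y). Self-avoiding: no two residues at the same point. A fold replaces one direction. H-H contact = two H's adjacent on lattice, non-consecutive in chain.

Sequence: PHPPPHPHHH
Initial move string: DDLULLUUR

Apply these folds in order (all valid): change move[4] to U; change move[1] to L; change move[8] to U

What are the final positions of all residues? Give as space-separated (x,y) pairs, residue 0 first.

Answer: (0,0) (0,-1) (-1,-1) (-2,-1) (-2,0) (-2,1) (-3,1) (-3,2) (-3,3) (-3,4)

Derivation:
Initial moves: DDLULLUUR
Fold: move[4]->U => DDLUULUUR (positions: [(0, 0), (0, -1), (0, -2), (-1, -2), (-1, -1), (-1, 0), (-2, 0), (-2, 1), (-2, 2), (-1, 2)])
Fold: move[1]->L => DLLUULUUR (positions: [(0, 0), (0, -1), (-1, -1), (-2, -1), (-2, 0), (-2, 1), (-3, 1), (-3, 2), (-3, 3), (-2, 3)])
Fold: move[8]->U => DLLUULUUU (positions: [(0, 0), (0, -1), (-1, -1), (-2, -1), (-2, 0), (-2, 1), (-3, 1), (-3, 2), (-3, 3), (-3, 4)])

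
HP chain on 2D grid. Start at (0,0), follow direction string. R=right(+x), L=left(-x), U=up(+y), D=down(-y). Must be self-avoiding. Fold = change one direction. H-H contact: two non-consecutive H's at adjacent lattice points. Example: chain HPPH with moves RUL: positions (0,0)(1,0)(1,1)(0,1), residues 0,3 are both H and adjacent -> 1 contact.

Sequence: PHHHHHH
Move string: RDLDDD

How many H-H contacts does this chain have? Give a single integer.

Positions: [(0, 0), (1, 0), (1, -1), (0, -1), (0, -2), (0, -3), (0, -4)]
No H-H contacts found.

Answer: 0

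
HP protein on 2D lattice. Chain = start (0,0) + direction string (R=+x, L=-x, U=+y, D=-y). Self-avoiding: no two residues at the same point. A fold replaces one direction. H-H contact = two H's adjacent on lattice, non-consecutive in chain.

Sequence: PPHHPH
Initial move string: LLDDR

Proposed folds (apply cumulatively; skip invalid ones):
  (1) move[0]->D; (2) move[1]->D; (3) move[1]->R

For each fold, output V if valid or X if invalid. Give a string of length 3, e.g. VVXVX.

Answer: VVV

Derivation:
Initial: LLDDR -> [(0, 0), (-1, 0), (-2, 0), (-2, -1), (-2, -2), (-1, -2)]
Fold 1: move[0]->D => DLDDR VALID
Fold 2: move[1]->D => DDDDR VALID
Fold 3: move[1]->R => DRDDR VALID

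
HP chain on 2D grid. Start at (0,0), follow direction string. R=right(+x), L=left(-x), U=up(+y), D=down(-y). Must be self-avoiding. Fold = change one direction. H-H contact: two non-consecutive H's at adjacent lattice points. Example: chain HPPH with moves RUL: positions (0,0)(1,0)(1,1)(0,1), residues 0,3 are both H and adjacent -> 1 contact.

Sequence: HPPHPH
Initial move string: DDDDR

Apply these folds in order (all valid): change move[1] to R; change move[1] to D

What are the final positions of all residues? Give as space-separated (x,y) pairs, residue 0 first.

Initial moves: DDDDR
Fold: move[1]->R => DRDDR (positions: [(0, 0), (0, -1), (1, -1), (1, -2), (1, -3), (2, -3)])
Fold: move[1]->D => DDDDR (positions: [(0, 0), (0, -1), (0, -2), (0, -3), (0, -4), (1, -4)])

Answer: (0,0) (0,-1) (0,-2) (0,-3) (0,-4) (1,-4)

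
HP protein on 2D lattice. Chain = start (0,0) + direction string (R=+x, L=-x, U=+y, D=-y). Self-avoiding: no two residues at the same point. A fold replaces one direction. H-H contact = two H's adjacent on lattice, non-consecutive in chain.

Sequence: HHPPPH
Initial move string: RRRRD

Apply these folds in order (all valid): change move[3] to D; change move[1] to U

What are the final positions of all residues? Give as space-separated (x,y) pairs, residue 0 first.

Initial moves: RRRRD
Fold: move[3]->D => RRRDD (positions: [(0, 0), (1, 0), (2, 0), (3, 0), (3, -1), (3, -2)])
Fold: move[1]->U => RURDD (positions: [(0, 0), (1, 0), (1, 1), (2, 1), (2, 0), (2, -1)])

Answer: (0,0) (1,0) (1,1) (2,1) (2,0) (2,-1)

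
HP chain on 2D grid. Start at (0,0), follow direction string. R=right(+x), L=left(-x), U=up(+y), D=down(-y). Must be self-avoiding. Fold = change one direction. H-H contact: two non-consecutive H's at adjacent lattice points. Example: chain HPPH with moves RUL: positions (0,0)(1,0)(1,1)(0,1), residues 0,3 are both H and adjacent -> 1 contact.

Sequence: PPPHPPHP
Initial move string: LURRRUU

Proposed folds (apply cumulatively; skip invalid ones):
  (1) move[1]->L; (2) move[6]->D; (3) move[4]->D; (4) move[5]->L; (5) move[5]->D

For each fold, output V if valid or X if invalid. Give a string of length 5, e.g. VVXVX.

Initial: LURRRUU -> [(0, 0), (-1, 0), (-1, 1), (0, 1), (1, 1), (2, 1), (2, 2), (2, 3)]
Fold 1: move[1]->L => LLRRRUU INVALID (collision), skipped
Fold 2: move[6]->D => LURRRUD INVALID (collision), skipped
Fold 3: move[4]->D => LURRDUU INVALID (collision), skipped
Fold 4: move[5]->L => LURRRLU INVALID (collision), skipped
Fold 5: move[5]->D => LURRRDU INVALID (collision), skipped

Answer: XXXXX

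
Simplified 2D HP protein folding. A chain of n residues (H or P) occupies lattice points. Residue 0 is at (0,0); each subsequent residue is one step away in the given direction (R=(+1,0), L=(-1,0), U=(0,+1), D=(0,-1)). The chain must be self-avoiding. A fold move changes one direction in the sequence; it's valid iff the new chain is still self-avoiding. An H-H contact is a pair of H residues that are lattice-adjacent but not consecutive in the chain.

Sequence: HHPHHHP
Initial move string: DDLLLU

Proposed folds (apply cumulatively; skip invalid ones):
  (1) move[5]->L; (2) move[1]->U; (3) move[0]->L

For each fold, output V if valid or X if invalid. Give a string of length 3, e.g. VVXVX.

Answer: VXV

Derivation:
Initial: DDLLLU -> [(0, 0), (0, -1), (0, -2), (-1, -2), (-2, -2), (-3, -2), (-3, -1)]
Fold 1: move[5]->L => DDLLLL VALID
Fold 2: move[1]->U => DULLLL INVALID (collision), skipped
Fold 3: move[0]->L => LDLLLL VALID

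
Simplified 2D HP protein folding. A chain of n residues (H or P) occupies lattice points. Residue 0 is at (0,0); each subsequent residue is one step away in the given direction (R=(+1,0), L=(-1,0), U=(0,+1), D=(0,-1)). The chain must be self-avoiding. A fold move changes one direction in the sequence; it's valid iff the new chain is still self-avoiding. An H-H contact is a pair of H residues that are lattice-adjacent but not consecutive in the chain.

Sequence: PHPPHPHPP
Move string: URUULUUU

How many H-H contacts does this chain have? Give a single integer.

Answer: 0

Derivation:
Positions: [(0, 0), (0, 1), (1, 1), (1, 2), (1, 3), (0, 3), (0, 4), (0, 5), (0, 6)]
No H-H contacts found.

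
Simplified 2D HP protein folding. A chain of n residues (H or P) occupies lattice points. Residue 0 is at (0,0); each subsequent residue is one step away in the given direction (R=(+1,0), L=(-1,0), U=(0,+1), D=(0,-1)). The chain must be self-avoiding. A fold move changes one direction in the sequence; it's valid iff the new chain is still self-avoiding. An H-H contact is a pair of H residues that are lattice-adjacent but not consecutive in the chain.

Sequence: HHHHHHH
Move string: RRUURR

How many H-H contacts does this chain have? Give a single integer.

Positions: [(0, 0), (1, 0), (2, 0), (2, 1), (2, 2), (3, 2), (4, 2)]
No H-H contacts found.

Answer: 0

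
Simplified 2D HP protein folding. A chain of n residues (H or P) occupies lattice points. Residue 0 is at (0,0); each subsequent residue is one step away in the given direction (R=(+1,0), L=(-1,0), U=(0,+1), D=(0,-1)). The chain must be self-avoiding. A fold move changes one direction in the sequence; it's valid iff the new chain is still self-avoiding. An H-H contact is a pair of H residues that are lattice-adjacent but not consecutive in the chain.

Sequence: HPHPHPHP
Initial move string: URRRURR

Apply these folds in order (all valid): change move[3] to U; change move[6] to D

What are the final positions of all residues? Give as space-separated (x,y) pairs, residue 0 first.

Answer: (0,0) (0,1) (1,1) (2,1) (2,2) (2,3) (3,3) (3,2)

Derivation:
Initial moves: URRRURR
Fold: move[3]->U => URRUURR (positions: [(0, 0), (0, 1), (1, 1), (2, 1), (2, 2), (2, 3), (3, 3), (4, 3)])
Fold: move[6]->D => URRUURD (positions: [(0, 0), (0, 1), (1, 1), (2, 1), (2, 2), (2, 3), (3, 3), (3, 2)])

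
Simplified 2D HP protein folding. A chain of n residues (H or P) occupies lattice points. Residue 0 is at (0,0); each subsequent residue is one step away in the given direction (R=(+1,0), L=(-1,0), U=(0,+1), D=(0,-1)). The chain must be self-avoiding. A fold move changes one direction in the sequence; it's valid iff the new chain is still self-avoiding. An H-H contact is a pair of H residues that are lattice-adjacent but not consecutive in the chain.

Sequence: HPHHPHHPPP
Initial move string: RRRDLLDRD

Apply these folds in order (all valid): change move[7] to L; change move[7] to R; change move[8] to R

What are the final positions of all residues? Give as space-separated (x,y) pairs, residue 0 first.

Answer: (0,0) (1,0) (2,0) (3,0) (3,-1) (2,-1) (1,-1) (1,-2) (2,-2) (3,-2)

Derivation:
Initial moves: RRRDLLDRD
Fold: move[7]->L => RRRDLLDLD (positions: [(0, 0), (1, 0), (2, 0), (3, 0), (3, -1), (2, -1), (1, -1), (1, -2), (0, -2), (0, -3)])
Fold: move[7]->R => RRRDLLDRD (positions: [(0, 0), (1, 0), (2, 0), (3, 0), (3, -1), (2, -1), (1, -1), (1, -2), (2, -2), (2, -3)])
Fold: move[8]->R => RRRDLLDRR (positions: [(0, 0), (1, 0), (2, 0), (3, 0), (3, -1), (2, -1), (1, -1), (1, -2), (2, -2), (3, -2)])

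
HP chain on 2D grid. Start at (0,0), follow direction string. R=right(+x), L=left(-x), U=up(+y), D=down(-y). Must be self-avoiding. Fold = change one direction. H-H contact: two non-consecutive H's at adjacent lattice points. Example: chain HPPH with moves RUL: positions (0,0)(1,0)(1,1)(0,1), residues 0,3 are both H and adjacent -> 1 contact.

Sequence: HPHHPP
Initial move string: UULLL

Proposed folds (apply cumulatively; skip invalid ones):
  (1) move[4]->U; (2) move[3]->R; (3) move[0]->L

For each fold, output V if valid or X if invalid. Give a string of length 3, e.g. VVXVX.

Initial: UULLL -> [(0, 0), (0, 1), (0, 2), (-1, 2), (-2, 2), (-3, 2)]
Fold 1: move[4]->U => UULLU VALID
Fold 2: move[3]->R => UULRU INVALID (collision), skipped
Fold 3: move[0]->L => LULLU VALID

Answer: VXV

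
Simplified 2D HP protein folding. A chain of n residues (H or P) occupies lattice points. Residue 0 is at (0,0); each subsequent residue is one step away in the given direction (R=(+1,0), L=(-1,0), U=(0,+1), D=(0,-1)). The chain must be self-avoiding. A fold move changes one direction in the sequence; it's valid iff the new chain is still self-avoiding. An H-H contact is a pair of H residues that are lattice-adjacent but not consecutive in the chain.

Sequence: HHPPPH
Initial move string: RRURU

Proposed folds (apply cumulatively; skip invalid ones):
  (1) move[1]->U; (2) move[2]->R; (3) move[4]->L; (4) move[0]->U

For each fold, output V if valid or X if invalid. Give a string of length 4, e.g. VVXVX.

Initial: RRURU -> [(0, 0), (1, 0), (2, 0), (2, 1), (3, 1), (3, 2)]
Fold 1: move[1]->U => RUURU VALID
Fold 2: move[2]->R => RURRU VALID
Fold 3: move[4]->L => RURRL INVALID (collision), skipped
Fold 4: move[0]->U => UURRU VALID

Answer: VVXV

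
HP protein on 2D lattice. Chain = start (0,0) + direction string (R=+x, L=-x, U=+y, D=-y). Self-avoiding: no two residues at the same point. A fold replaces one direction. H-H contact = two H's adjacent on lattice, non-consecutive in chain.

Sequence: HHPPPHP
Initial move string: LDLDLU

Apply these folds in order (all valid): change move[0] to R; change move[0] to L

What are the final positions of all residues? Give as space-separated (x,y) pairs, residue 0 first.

Answer: (0,0) (-1,0) (-1,-1) (-2,-1) (-2,-2) (-3,-2) (-3,-1)

Derivation:
Initial moves: LDLDLU
Fold: move[0]->R => RDLDLU (positions: [(0, 0), (1, 0), (1, -1), (0, -1), (0, -2), (-1, -2), (-1, -1)])
Fold: move[0]->L => LDLDLU (positions: [(0, 0), (-1, 0), (-1, -1), (-2, -1), (-2, -2), (-3, -2), (-3, -1)])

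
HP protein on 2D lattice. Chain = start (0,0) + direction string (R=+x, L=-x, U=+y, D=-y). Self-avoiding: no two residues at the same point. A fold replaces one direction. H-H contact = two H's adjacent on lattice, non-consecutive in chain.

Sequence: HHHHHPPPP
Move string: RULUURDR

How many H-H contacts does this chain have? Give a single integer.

Answer: 1

Derivation:
Positions: [(0, 0), (1, 0), (1, 1), (0, 1), (0, 2), (0, 3), (1, 3), (1, 2), (2, 2)]
H-H contact: residue 0 @(0,0) - residue 3 @(0, 1)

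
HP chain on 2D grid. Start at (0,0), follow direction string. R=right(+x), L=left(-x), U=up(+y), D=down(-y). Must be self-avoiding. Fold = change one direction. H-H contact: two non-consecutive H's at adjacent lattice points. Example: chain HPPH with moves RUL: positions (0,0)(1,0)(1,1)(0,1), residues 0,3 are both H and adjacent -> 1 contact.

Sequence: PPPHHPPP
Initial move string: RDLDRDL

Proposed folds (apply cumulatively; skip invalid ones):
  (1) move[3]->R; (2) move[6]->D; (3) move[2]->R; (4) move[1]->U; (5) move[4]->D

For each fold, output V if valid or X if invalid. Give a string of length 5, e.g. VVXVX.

Answer: XVVVV

Derivation:
Initial: RDLDRDL -> [(0, 0), (1, 0), (1, -1), (0, -1), (0, -2), (1, -2), (1, -3), (0, -3)]
Fold 1: move[3]->R => RDLRRDL INVALID (collision), skipped
Fold 2: move[6]->D => RDLDRDD VALID
Fold 3: move[2]->R => RDRDRDD VALID
Fold 4: move[1]->U => RURDRDD VALID
Fold 5: move[4]->D => RURDDDD VALID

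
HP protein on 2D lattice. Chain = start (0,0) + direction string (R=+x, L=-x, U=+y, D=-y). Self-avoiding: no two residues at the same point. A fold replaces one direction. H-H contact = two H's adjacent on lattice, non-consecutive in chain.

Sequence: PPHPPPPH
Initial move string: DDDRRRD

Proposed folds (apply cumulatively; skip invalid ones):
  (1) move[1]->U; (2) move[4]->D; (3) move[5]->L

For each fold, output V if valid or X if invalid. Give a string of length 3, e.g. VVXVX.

Answer: XVV

Derivation:
Initial: DDDRRRD -> [(0, 0), (0, -1), (0, -2), (0, -3), (1, -3), (2, -3), (3, -3), (3, -4)]
Fold 1: move[1]->U => DUDRRRD INVALID (collision), skipped
Fold 2: move[4]->D => DDDRDRD VALID
Fold 3: move[5]->L => DDDRDLD VALID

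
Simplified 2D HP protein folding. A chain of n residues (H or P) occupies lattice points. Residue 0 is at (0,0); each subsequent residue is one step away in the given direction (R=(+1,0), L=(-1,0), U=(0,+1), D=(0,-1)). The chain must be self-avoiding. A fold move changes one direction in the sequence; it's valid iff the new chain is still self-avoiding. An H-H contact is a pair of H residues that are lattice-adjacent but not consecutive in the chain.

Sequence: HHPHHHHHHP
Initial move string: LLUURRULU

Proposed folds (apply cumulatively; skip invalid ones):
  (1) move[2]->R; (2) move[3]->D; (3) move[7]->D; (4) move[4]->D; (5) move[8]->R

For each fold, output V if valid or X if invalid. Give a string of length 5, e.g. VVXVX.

Initial: LLUURRULU -> [(0, 0), (-1, 0), (-2, 0), (-2, 1), (-2, 2), (-1, 2), (0, 2), (0, 3), (-1, 3), (-1, 4)]
Fold 1: move[2]->R => LLRURRULU INVALID (collision), skipped
Fold 2: move[3]->D => LLUDRRULU INVALID (collision), skipped
Fold 3: move[7]->D => LLUURRUDU INVALID (collision), skipped
Fold 4: move[4]->D => LLUUDRULU INVALID (collision), skipped
Fold 5: move[8]->R => LLUURRULR INVALID (collision), skipped

Answer: XXXXX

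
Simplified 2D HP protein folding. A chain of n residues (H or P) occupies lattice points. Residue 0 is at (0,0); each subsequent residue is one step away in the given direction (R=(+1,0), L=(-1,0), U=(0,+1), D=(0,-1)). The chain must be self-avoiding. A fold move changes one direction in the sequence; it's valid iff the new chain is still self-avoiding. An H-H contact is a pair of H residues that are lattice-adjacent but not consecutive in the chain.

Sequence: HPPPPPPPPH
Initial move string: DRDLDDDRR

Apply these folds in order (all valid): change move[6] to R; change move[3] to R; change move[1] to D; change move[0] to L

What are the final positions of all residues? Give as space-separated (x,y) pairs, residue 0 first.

Answer: (0,0) (-1,0) (-1,-1) (-1,-2) (0,-2) (0,-3) (0,-4) (1,-4) (2,-4) (3,-4)

Derivation:
Initial moves: DRDLDDDRR
Fold: move[6]->R => DRDLDDRRR (positions: [(0, 0), (0, -1), (1, -1), (1, -2), (0, -2), (0, -3), (0, -4), (1, -4), (2, -4), (3, -4)])
Fold: move[3]->R => DRDRDDRRR (positions: [(0, 0), (0, -1), (1, -1), (1, -2), (2, -2), (2, -3), (2, -4), (3, -4), (4, -4), (5, -4)])
Fold: move[1]->D => DDDRDDRRR (positions: [(0, 0), (0, -1), (0, -2), (0, -3), (1, -3), (1, -4), (1, -5), (2, -5), (3, -5), (4, -5)])
Fold: move[0]->L => LDDRDDRRR (positions: [(0, 0), (-1, 0), (-1, -1), (-1, -2), (0, -2), (0, -3), (0, -4), (1, -4), (2, -4), (3, -4)])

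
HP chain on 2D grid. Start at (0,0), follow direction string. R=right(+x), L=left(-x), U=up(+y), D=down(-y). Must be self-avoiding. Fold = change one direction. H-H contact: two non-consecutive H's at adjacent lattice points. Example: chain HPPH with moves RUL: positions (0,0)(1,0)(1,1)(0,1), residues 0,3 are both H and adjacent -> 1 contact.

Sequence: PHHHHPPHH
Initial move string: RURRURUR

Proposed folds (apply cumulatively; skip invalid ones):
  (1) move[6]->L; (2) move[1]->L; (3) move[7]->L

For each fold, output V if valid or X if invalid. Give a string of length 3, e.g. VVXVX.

Initial: RURRURUR -> [(0, 0), (1, 0), (1, 1), (2, 1), (3, 1), (3, 2), (4, 2), (4, 3), (5, 3)]
Fold 1: move[6]->L => RURRURLR INVALID (collision), skipped
Fold 2: move[1]->L => RLRRURUR INVALID (collision), skipped
Fold 3: move[7]->L => RURRURUL VALID

Answer: XXV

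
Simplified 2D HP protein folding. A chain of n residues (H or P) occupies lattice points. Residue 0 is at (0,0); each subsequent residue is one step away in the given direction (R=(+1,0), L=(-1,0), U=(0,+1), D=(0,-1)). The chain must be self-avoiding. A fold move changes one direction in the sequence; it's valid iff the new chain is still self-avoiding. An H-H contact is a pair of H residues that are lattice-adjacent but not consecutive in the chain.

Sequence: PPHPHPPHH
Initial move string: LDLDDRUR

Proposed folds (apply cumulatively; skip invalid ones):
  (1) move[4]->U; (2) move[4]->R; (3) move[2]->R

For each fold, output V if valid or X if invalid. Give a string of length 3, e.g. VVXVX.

Initial: LDLDDRUR -> [(0, 0), (-1, 0), (-1, -1), (-2, -1), (-2, -2), (-2, -3), (-1, -3), (-1, -2), (0, -2)]
Fold 1: move[4]->U => LDLDURUR INVALID (collision), skipped
Fold 2: move[4]->R => LDLDRRUR VALID
Fold 3: move[2]->R => LDRDRRUR VALID

Answer: XVV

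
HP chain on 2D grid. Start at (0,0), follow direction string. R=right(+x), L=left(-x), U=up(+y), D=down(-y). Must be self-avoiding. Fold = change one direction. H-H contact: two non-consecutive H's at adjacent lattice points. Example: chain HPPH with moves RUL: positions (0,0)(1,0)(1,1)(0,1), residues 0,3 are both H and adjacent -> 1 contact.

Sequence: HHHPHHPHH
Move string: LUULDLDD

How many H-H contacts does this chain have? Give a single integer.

Positions: [(0, 0), (-1, 0), (-1, 1), (-1, 2), (-2, 2), (-2, 1), (-3, 1), (-3, 0), (-3, -1)]
H-H contact: residue 2 @(-1,1) - residue 5 @(-2, 1)

Answer: 1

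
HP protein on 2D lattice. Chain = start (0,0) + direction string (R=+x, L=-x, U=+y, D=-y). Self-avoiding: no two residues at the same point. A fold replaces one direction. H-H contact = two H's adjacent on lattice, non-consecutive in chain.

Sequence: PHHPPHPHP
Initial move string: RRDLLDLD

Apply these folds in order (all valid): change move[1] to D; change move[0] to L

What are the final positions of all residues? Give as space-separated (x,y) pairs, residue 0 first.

Answer: (0,0) (-1,0) (-1,-1) (-1,-2) (-2,-2) (-3,-2) (-3,-3) (-4,-3) (-4,-4)

Derivation:
Initial moves: RRDLLDLD
Fold: move[1]->D => RDDLLDLD (positions: [(0, 0), (1, 0), (1, -1), (1, -2), (0, -2), (-1, -2), (-1, -3), (-2, -3), (-2, -4)])
Fold: move[0]->L => LDDLLDLD (positions: [(0, 0), (-1, 0), (-1, -1), (-1, -2), (-2, -2), (-3, -2), (-3, -3), (-4, -3), (-4, -4)])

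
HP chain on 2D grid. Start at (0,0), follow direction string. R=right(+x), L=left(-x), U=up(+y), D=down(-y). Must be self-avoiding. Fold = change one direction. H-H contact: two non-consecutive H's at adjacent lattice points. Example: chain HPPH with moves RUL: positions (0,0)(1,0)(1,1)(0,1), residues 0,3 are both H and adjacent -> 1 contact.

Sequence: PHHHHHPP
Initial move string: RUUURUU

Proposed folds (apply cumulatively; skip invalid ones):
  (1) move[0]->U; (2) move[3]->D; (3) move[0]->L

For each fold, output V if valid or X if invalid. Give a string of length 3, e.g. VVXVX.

Answer: VXV

Derivation:
Initial: RUUURUU -> [(0, 0), (1, 0), (1, 1), (1, 2), (1, 3), (2, 3), (2, 4), (2, 5)]
Fold 1: move[0]->U => UUUURUU VALID
Fold 2: move[3]->D => UUUDRUU INVALID (collision), skipped
Fold 3: move[0]->L => LUUURUU VALID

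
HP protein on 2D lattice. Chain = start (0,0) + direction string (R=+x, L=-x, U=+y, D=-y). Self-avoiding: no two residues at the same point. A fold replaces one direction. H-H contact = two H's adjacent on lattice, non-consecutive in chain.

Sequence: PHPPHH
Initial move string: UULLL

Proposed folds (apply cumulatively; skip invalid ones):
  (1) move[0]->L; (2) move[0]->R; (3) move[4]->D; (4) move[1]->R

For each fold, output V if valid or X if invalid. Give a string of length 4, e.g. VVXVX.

Answer: VVVX

Derivation:
Initial: UULLL -> [(0, 0), (0, 1), (0, 2), (-1, 2), (-2, 2), (-3, 2)]
Fold 1: move[0]->L => LULLL VALID
Fold 2: move[0]->R => RULLL VALID
Fold 3: move[4]->D => RULLD VALID
Fold 4: move[1]->R => RRLLD INVALID (collision), skipped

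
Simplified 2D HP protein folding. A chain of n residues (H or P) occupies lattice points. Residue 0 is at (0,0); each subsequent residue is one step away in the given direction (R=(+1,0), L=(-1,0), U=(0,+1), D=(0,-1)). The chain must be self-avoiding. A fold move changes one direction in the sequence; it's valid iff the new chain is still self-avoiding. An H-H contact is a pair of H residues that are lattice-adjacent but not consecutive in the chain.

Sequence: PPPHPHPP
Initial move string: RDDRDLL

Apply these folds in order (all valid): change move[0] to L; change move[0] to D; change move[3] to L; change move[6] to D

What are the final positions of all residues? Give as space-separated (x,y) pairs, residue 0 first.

Answer: (0,0) (0,-1) (0,-2) (0,-3) (-1,-3) (-1,-4) (-2,-4) (-2,-5)

Derivation:
Initial moves: RDDRDLL
Fold: move[0]->L => LDDRDLL (positions: [(0, 0), (-1, 0), (-1, -1), (-1, -2), (0, -2), (0, -3), (-1, -3), (-2, -3)])
Fold: move[0]->D => DDDRDLL (positions: [(0, 0), (0, -1), (0, -2), (0, -3), (1, -3), (1, -4), (0, -4), (-1, -4)])
Fold: move[3]->L => DDDLDLL (positions: [(0, 0), (0, -1), (0, -2), (0, -3), (-1, -3), (-1, -4), (-2, -4), (-3, -4)])
Fold: move[6]->D => DDDLDLD (positions: [(0, 0), (0, -1), (0, -2), (0, -3), (-1, -3), (-1, -4), (-2, -4), (-2, -5)])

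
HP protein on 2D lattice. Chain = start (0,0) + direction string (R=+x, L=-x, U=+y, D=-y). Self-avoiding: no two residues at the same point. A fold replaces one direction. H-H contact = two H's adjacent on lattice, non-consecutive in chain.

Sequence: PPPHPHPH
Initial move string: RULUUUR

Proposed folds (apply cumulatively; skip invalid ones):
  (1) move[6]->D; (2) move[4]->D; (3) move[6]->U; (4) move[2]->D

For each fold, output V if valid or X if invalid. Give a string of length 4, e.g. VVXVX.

Answer: XXVX

Derivation:
Initial: RULUUUR -> [(0, 0), (1, 0), (1, 1), (0, 1), (0, 2), (0, 3), (0, 4), (1, 4)]
Fold 1: move[6]->D => RULUUUD INVALID (collision), skipped
Fold 2: move[4]->D => RULUDUR INVALID (collision), skipped
Fold 3: move[6]->U => RULUUUU VALID
Fold 4: move[2]->D => RUDUUUU INVALID (collision), skipped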